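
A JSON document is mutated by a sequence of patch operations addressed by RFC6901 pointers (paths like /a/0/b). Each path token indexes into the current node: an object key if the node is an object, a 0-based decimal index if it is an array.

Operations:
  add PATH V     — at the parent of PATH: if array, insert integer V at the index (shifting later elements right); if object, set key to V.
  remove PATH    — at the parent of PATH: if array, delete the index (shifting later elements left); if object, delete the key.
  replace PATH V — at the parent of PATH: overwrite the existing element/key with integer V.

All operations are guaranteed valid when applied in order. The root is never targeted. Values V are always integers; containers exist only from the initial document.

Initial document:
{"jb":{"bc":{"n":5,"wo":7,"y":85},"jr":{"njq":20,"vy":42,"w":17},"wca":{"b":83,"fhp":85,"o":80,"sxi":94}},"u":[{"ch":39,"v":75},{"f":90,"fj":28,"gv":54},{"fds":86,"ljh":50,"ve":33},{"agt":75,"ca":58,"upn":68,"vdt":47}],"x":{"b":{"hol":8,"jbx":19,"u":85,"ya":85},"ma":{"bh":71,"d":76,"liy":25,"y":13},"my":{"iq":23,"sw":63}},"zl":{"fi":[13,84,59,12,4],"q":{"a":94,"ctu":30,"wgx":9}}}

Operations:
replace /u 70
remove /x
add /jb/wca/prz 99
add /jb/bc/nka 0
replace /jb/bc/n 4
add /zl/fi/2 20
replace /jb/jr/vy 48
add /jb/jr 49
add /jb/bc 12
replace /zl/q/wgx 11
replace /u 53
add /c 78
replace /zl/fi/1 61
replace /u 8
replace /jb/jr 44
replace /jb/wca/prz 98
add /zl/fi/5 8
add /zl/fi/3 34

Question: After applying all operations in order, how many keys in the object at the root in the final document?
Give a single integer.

Answer: 4

Derivation:
After op 1 (replace /u 70): {"jb":{"bc":{"n":5,"wo":7,"y":85},"jr":{"njq":20,"vy":42,"w":17},"wca":{"b":83,"fhp":85,"o":80,"sxi":94}},"u":70,"x":{"b":{"hol":8,"jbx":19,"u":85,"ya":85},"ma":{"bh":71,"d":76,"liy":25,"y":13},"my":{"iq":23,"sw":63}},"zl":{"fi":[13,84,59,12,4],"q":{"a":94,"ctu":30,"wgx":9}}}
After op 2 (remove /x): {"jb":{"bc":{"n":5,"wo":7,"y":85},"jr":{"njq":20,"vy":42,"w":17},"wca":{"b":83,"fhp":85,"o":80,"sxi":94}},"u":70,"zl":{"fi":[13,84,59,12,4],"q":{"a":94,"ctu":30,"wgx":9}}}
After op 3 (add /jb/wca/prz 99): {"jb":{"bc":{"n":5,"wo":7,"y":85},"jr":{"njq":20,"vy":42,"w":17},"wca":{"b":83,"fhp":85,"o":80,"prz":99,"sxi":94}},"u":70,"zl":{"fi":[13,84,59,12,4],"q":{"a":94,"ctu":30,"wgx":9}}}
After op 4 (add /jb/bc/nka 0): {"jb":{"bc":{"n":5,"nka":0,"wo":7,"y":85},"jr":{"njq":20,"vy":42,"w":17},"wca":{"b":83,"fhp":85,"o":80,"prz":99,"sxi":94}},"u":70,"zl":{"fi":[13,84,59,12,4],"q":{"a":94,"ctu":30,"wgx":9}}}
After op 5 (replace /jb/bc/n 4): {"jb":{"bc":{"n":4,"nka":0,"wo":7,"y":85},"jr":{"njq":20,"vy":42,"w":17},"wca":{"b":83,"fhp":85,"o":80,"prz":99,"sxi":94}},"u":70,"zl":{"fi":[13,84,59,12,4],"q":{"a":94,"ctu":30,"wgx":9}}}
After op 6 (add /zl/fi/2 20): {"jb":{"bc":{"n":4,"nka":0,"wo":7,"y":85},"jr":{"njq":20,"vy":42,"w":17},"wca":{"b":83,"fhp":85,"o":80,"prz":99,"sxi":94}},"u":70,"zl":{"fi":[13,84,20,59,12,4],"q":{"a":94,"ctu":30,"wgx":9}}}
After op 7 (replace /jb/jr/vy 48): {"jb":{"bc":{"n":4,"nka":0,"wo":7,"y":85},"jr":{"njq":20,"vy":48,"w":17},"wca":{"b":83,"fhp":85,"o":80,"prz":99,"sxi":94}},"u":70,"zl":{"fi":[13,84,20,59,12,4],"q":{"a":94,"ctu":30,"wgx":9}}}
After op 8 (add /jb/jr 49): {"jb":{"bc":{"n":4,"nka":0,"wo":7,"y":85},"jr":49,"wca":{"b":83,"fhp":85,"o":80,"prz":99,"sxi":94}},"u":70,"zl":{"fi":[13,84,20,59,12,4],"q":{"a":94,"ctu":30,"wgx":9}}}
After op 9 (add /jb/bc 12): {"jb":{"bc":12,"jr":49,"wca":{"b":83,"fhp":85,"o":80,"prz":99,"sxi":94}},"u":70,"zl":{"fi":[13,84,20,59,12,4],"q":{"a":94,"ctu":30,"wgx":9}}}
After op 10 (replace /zl/q/wgx 11): {"jb":{"bc":12,"jr":49,"wca":{"b":83,"fhp":85,"o":80,"prz":99,"sxi":94}},"u":70,"zl":{"fi":[13,84,20,59,12,4],"q":{"a":94,"ctu":30,"wgx":11}}}
After op 11 (replace /u 53): {"jb":{"bc":12,"jr":49,"wca":{"b":83,"fhp":85,"o":80,"prz":99,"sxi":94}},"u":53,"zl":{"fi":[13,84,20,59,12,4],"q":{"a":94,"ctu":30,"wgx":11}}}
After op 12 (add /c 78): {"c":78,"jb":{"bc":12,"jr":49,"wca":{"b":83,"fhp":85,"o":80,"prz":99,"sxi":94}},"u":53,"zl":{"fi":[13,84,20,59,12,4],"q":{"a":94,"ctu":30,"wgx":11}}}
After op 13 (replace /zl/fi/1 61): {"c":78,"jb":{"bc":12,"jr":49,"wca":{"b":83,"fhp":85,"o":80,"prz":99,"sxi":94}},"u":53,"zl":{"fi":[13,61,20,59,12,4],"q":{"a":94,"ctu":30,"wgx":11}}}
After op 14 (replace /u 8): {"c":78,"jb":{"bc":12,"jr":49,"wca":{"b":83,"fhp":85,"o":80,"prz":99,"sxi":94}},"u":8,"zl":{"fi":[13,61,20,59,12,4],"q":{"a":94,"ctu":30,"wgx":11}}}
After op 15 (replace /jb/jr 44): {"c":78,"jb":{"bc":12,"jr":44,"wca":{"b":83,"fhp":85,"o":80,"prz":99,"sxi":94}},"u":8,"zl":{"fi":[13,61,20,59,12,4],"q":{"a":94,"ctu":30,"wgx":11}}}
After op 16 (replace /jb/wca/prz 98): {"c":78,"jb":{"bc":12,"jr":44,"wca":{"b":83,"fhp":85,"o":80,"prz":98,"sxi":94}},"u":8,"zl":{"fi":[13,61,20,59,12,4],"q":{"a":94,"ctu":30,"wgx":11}}}
After op 17 (add /zl/fi/5 8): {"c":78,"jb":{"bc":12,"jr":44,"wca":{"b":83,"fhp":85,"o":80,"prz":98,"sxi":94}},"u":8,"zl":{"fi":[13,61,20,59,12,8,4],"q":{"a":94,"ctu":30,"wgx":11}}}
After op 18 (add /zl/fi/3 34): {"c":78,"jb":{"bc":12,"jr":44,"wca":{"b":83,"fhp":85,"o":80,"prz":98,"sxi":94}},"u":8,"zl":{"fi":[13,61,20,34,59,12,8,4],"q":{"a":94,"ctu":30,"wgx":11}}}
Size at the root: 4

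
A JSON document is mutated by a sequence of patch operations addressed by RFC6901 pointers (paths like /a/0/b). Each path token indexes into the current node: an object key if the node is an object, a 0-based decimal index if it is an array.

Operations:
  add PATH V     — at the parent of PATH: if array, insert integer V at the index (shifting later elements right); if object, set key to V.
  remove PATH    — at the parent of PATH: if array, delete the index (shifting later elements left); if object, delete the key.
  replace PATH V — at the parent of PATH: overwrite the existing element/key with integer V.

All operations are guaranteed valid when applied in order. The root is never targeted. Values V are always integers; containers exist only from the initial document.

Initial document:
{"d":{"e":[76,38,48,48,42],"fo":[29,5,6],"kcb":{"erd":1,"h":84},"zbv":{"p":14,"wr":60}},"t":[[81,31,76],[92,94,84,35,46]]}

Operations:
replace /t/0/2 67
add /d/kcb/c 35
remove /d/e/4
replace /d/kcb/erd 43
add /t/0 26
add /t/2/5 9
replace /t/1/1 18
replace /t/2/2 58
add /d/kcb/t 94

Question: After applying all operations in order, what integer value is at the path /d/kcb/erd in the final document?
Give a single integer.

After op 1 (replace /t/0/2 67): {"d":{"e":[76,38,48,48,42],"fo":[29,5,6],"kcb":{"erd":1,"h":84},"zbv":{"p":14,"wr":60}},"t":[[81,31,67],[92,94,84,35,46]]}
After op 2 (add /d/kcb/c 35): {"d":{"e":[76,38,48,48,42],"fo":[29,5,6],"kcb":{"c":35,"erd":1,"h":84},"zbv":{"p":14,"wr":60}},"t":[[81,31,67],[92,94,84,35,46]]}
After op 3 (remove /d/e/4): {"d":{"e":[76,38,48,48],"fo":[29,5,6],"kcb":{"c":35,"erd":1,"h":84},"zbv":{"p":14,"wr":60}},"t":[[81,31,67],[92,94,84,35,46]]}
After op 4 (replace /d/kcb/erd 43): {"d":{"e":[76,38,48,48],"fo":[29,5,6],"kcb":{"c":35,"erd":43,"h":84},"zbv":{"p":14,"wr":60}},"t":[[81,31,67],[92,94,84,35,46]]}
After op 5 (add /t/0 26): {"d":{"e":[76,38,48,48],"fo":[29,5,6],"kcb":{"c":35,"erd":43,"h":84},"zbv":{"p":14,"wr":60}},"t":[26,[81,31,67],[92,94,84,35,46]]}
After op 6 (add /t/2/5 9): {"d":{"e":[76,38,48,48],"fo":[29,5,6],"kcb":{"c":35,"erd":43,"h":84},"zbv":{"p":14,"wr":60}},"t":[26,[81,31,67],[92,94,84,35,46,9]]}
After op 7 (replace /t/1/1 18): {"d":{"e":[76,38,48,48],"fo":[29,5,6],"kcb":{"c":35,"erd":43,"h":84},"zbv":{"p":14,"wr":60}},"t":[26,[81,18,67],[92,94,84,35,46,9]]}
After op 8 (replace /t/2/2 58): {"d":{"e":[76,38,48,48],"fo":[29,5,6],"kcb":{"c":35,"erd":43,"h":84},"zbv":{"p":14,"wr":60}},"t":[26,[81,18,67],[92,94,58,35,46,9]]}
After op 9 (add /d/kcb/t 94): {"d":{"e":[76,38,48,48],"fo":[29,5,6],"kcb":{"c":35,"erd":43,"h":84,"t":94},"zbv":{"p":14,"wr":60}},"t":[26,[81,18,67],[92,94,58,35,46,9]]}
Value at /d/kcb/erd: 43

Answer: 43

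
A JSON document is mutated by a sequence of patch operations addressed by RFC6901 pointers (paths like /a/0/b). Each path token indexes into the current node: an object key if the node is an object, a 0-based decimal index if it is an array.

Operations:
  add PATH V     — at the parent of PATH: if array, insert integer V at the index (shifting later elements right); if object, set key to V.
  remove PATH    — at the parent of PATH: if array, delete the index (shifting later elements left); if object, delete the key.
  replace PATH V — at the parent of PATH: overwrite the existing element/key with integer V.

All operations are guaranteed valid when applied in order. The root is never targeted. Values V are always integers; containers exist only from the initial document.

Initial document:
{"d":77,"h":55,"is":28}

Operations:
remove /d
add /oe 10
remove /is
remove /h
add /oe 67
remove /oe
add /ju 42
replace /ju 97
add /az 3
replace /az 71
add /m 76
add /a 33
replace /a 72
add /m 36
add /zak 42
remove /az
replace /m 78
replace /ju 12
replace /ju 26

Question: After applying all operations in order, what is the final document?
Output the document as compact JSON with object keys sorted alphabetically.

After op 1 (remove /d): {"h":55,"is":28}
After op 2 (add /oe 10): {"h":55,"is":28,"oe":10}
After op 3 (remove /is): {"h":55,"oe":10}
After op 4 (remove /h): {"oe":10}
After op 5 (add /oe 67): {"oe":67}
After op 6 (remove /oe): {}
After op 7 (add /ju 42): {"ju":42}
After op 8 (replace /ju 97): {"ju":97}
After op 9 (add /az 3): {"az":3,"ju":97}
After op 10 (replace /az 71): {"az":71,"ju":97}
After op 11 (add /m 76): {"az":71,"ju":97,"m":76}
After op 12 (add /a 33): {"a":33,"az":71,"ju":97,"m":76}
After op 13 (replace /a 72): {"a":72,"az":71,"ju":97,"m":76}
After op 14 (add /m 36): {"a":72,"az":71,"ju":97,"m":36}
After op 15 (add /zak 42): {"a":72,"az":71,"ju":97,"m":36,"zak":42}
After op 16 (remove /az): {"a":72,"ju":97,"m":36,"zak":42}
After op 17 (replace /m 78): {"a":72,"ju":97,"m":78,"zak":42}
After op 18 (replace /ju 12): {"a":72,"ju":12,"m":78,"zak":42}
After op 19 (replace /ju 26): {"a":72,"ju":26,"m":78,"zak":42}

Answer: {"a":72,"ju":26,"m":78,"zak":42}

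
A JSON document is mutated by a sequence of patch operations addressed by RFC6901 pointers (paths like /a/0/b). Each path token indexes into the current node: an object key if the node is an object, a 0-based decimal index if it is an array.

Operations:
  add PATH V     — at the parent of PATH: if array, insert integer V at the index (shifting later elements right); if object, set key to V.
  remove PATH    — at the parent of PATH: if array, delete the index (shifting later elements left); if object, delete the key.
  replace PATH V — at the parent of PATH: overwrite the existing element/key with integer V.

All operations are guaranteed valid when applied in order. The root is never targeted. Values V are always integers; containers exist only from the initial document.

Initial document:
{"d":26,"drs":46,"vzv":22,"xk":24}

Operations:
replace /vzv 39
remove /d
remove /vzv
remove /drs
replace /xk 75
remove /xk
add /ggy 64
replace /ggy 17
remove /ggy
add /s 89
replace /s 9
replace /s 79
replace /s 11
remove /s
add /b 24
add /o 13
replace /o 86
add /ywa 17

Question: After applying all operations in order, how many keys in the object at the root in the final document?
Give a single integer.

After op 1 (replace /vzv 39): {"d":26,"drs":46,"vzv":39,"xk":24}
After op 2 (remove /d): {"drs":46,"vzv":39,"xk":24}
After op 3 (remove /vzv): {"drs":46,"xk":24}
After op 4 (remove /drs): {"xk":24}
After op 5 (replace /xk 75): {"xk":75}
After op 6 (remove /xk): {}
After op 7 (add /ggy 64): {"ggy":64}
After op 8 (replace /ggy 17): {"ggy":17}
After op 9 (remove /ggy): {}
After op 10 (add /s 89): {"s":89}
After op 11 (replace /s 9): {"s":9}
After op 12 (replace /s 79): {"s":79}
After op 13 (replace /s 11): {"s":11}
After op 14 (remove /s): {}
After op 15 (add /b 24): {"b":24}
After op 16 (add /o 13): {"b":24,"o":13}
After op 17 (replace /o 86): {"b":24,"o":86}
After op 18 (add /ywa 17): {"b":24,"o":86,"ywa":17}
Size at the root: 3

Answer: 3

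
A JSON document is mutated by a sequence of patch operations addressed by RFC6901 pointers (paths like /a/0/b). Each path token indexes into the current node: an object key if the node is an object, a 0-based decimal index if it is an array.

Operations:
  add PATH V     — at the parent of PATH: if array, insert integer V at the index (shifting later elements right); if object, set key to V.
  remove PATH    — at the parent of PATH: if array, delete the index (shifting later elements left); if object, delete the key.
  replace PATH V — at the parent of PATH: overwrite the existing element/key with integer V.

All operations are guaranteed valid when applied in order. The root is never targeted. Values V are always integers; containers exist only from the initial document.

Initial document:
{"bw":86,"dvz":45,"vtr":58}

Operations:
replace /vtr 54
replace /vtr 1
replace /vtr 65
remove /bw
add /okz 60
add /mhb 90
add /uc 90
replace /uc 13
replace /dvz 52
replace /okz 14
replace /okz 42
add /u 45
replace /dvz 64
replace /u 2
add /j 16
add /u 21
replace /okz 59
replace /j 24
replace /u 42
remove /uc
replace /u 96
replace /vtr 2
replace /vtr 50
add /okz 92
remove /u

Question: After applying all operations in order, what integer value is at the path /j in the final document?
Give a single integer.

After op 1 (replace /vtr 54): {"bw":86,"dvz":45,"vtr":54}
After op 2 (replace /vtr 1): {"bw":86,"dvz":45,"vtr":1}
After op 3 (replace /vtr 65): {"bw":86,"dvz":45,"vtr":65}
After op 4 (remove /bw): {"dvz":45,"vtr":65}
After op 5 (add /okz 60): {"dvz":45,"okz":60,"vtr":65}
After op 6 (add /mhb 90): {"dvz":45,"mhb":90,"okz":60,"vtr":65}
After op 7 (add /uc 90): {"dvz":45,"mhb":90,"okz":60,"uc":90,"vtr":65}
After op 8 (replace /uc 13): {"dvz":45,"mhb":90,"okz":60,"uc":13,"vtr":65}
After op 9 (replace /dvz 52): {"dvz":52,"mhb":90,"okz":60,"uc":13,"vtr":65}
After op 10 (replace /okz 14): {"dvz":52,"mhb":90,"okz":14,"uc":13,"vtr":65}
After op 11 (replace /okz 42): {"dvz":52,"mhb":90,"okz":42,"uc":13,"vtr":65}
After op 12 (add /u 45): {"dvz":52,"mhb":90,"okz":42,"u":45,"uc":13,"vtr":65}
After op 13 (replace /dvz 64): {"dvz":64,"mhb":90,"okz":42,"u":45,"uc":13,"vtr":65}
After op 14 (replace /u 2): {"dvz":64,"mhb":90,"okz":42,"u":2,"uc":13,"vtr":65}
After op 15 (add /j 16): {"dvz":64,"j":16,"mhb":90,"okz":42,"u":2,"uc":13,"vtr":65}
After op 16 (add /u 21): {"dvz":64,"j":16,"mhb":90,"okz":42,"u":21,"uc":13,"vtr":65}
After op 17 (replace /okz 59): {"dvz":64,"j":16,"mhb":90,"okz":59,"u":21,"uc":13,"vtr":65}
After op 18 (replace /j 24): {"dvz":64,"j":24,"mhb":90,"okz":59,"u":21,"uc":13,"vtr":65}
After op 19 (replace /u 42): {"dvz":64,"j":24,"mhb":90,"okz":59,"u":42,"uc":13,"vtr":65}
After op 20 (remove /uc): {"dvz":64,"j":24,"mhb":90,"okz":59,"u":42,"vtr":65}
After op 21 (replace /u 96): {"dvz":64,"j":24,"mhb":90,"okz":59,"u":96,"vtr":65}
After op 22 (replace /vtr 2): {"dvz":64,"j":24,"mhb":90,"okz":59,"u":96,"vtr":2}
After op 23 (replace /vtr 50): {"dvz":64,"j":24,"mhb":90,"okz":59,"u":96,"vtr":50}
After op 24 (add /okz 92): {"dvz":64,"j":24,"mhb":90,"okz":92,"u":96,"vtr":50}
After op 25 (remove /u): {"dvz":64,"j":24,"mhb":90,"okz":92,"vtr":50}
Value at /j: 24

Answer: 24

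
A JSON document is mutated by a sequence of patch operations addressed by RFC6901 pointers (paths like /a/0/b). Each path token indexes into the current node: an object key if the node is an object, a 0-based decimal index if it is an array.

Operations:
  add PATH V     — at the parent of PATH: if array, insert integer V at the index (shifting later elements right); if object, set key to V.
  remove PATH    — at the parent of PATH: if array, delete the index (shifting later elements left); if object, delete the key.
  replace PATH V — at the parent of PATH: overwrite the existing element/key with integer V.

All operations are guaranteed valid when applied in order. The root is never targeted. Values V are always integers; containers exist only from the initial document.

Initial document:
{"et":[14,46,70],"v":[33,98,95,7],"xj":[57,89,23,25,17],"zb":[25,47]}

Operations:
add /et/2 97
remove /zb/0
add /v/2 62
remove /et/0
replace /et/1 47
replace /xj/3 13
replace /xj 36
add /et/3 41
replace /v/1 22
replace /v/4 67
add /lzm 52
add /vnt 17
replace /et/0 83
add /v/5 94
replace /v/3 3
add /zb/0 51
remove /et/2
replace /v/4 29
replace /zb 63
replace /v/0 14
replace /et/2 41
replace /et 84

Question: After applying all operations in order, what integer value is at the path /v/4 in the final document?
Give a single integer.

After op 1 (add /et/2 97): {"et":[14,46,97,70],"v":[33,98,95,7],"xj":[57,89,23,25,17],"zb":[25,47]}
After op 2 (remove /zb/0): {"et":[14,46,97,70],"v":[33,98,95,7],"xj":[57,89,23,25,17],"zb":[47]}
After op 3 (add /v/2 62): {"et":[14,46,97,70],"v":[33,98,62,95,7],"xj":[57,89,23,25,17],"zb":[47]}
After op 4 (remove /et/0): {"et":[46,97,70],"v":[33,98,62,95,7],"xj":[57,89,23,25,17],"zb":[47]}
After op 5 (replace /et/1 47): {"et":[46,47,70],"v":[33,98,62,95,7],"xj":[57,89,23,25,17],"zb":[47]}
After op 6 (replace /xj/3 13): {"et":[46,47,70],"v":[33,98,62,95,7],"xj":[57,89,23,13,17],"zb":[47]}
After op 7 (replace /xj 36): {"et":[46,47,70],"v":[33,98,62,95,7],"xj":36,"zb":[47]}
After op 8 (add /et/3 41): {"et":[46,47,70,41],"v":[33,98,62,95,7],"xj":36,"zb":[47]}
After op 9 (replace /v/1 22): {"et":[46,47,70,41],"v":[33,22,62,95,7],"xj":36,"zb":[47]}
After op 10 (replace /v/4 67): {"et":[46,47,70,41],"v":[33,22,62,95,67],"xj":36,"zb":[47]}
After op 11 (add /lzm 52): {"et":[46,47,70,41],"lzm":52,"v":[33,22,62,95,67],"xj":36,"zb":[47]}
After op 12 (add /vnt 17): {"et":[46,47,70,41],"lzm":52,"v":[33,22,62,95,67],"vnt":17,"xj":36,"zb":[47]}
After op 13 (replace /et/0 83): {"et":[83,47,70,41],"lzm":52,"v":[33,22,62,95,67],"vnt":17,"xj":36,"zb":[47]}
After op 14 (add /v/5 94): {"et":[83,47,70,41],"lzm":52,"v":[33,22,62,95,67,94],"vnt":17,"xj":36,"zb":[47]}
After op 15 (replace /v/3 3): {"et":[83,47,70,41],"lzm":52,"v":[33,22,62,3,67,94],"vnt":17,"xj":36,"zb":[47]}
After op 16 (add /zb/0 51): {"et":[83,47,70,41],"lzm":52,"v":[33,22,62,3,67,94],"vnt":17,"xj":36,"zb":[51,47]}
After op 17 (remove /et/2): {"et":[83,47,41],"lzm":52,"v":[33,22,62,3,67,94],"vnt":17,"xj":36,"zb":[51,47]}
After op 18 (replace /v/4 29): {"et":[83,47,41],"lzm":52,"v":[33,22,62,3,29,94],"vnt":17,"xj":36,"zb":[51,47]}
After op 19 (replace /zb 63): {"et":[83,47,41],"lzm":52,"v":[33,22,62,3,29,94],"vnt":17,"xj":36,"zb":63}
After op 20 (replace /v/0 14): {"et":[83,47,41],"lzm":52,"v":[14,22,62,3,29,94],"vnt":17,"xj":36,"zb":63}
After op 21 (replace /et/2 41): {"et":[83,47,41],"lzm":52,"v":[14,22,62,3,29,94],"vnt":17,"xj":36,"zb":63}
After op 22 (replace /et 84): {"et":84,"lzm":52,"v":[14,22,62,3,29,94],"vnt":17,"xj":36,"zb":63}
Value at /v/4: 29

Answer: 29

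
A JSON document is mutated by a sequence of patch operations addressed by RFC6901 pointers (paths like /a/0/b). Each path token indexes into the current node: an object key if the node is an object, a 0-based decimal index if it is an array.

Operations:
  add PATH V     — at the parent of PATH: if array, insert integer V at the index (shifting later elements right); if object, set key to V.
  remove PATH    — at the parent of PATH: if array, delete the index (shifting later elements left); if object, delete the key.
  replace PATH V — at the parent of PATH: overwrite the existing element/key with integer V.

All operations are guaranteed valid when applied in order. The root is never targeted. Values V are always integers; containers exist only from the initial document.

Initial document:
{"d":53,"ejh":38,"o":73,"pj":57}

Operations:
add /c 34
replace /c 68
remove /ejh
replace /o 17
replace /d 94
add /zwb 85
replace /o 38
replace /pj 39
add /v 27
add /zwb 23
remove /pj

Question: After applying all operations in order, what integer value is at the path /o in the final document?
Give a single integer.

After op 1 (add /c 34): {"c":34,"d":53,"ejh":38,"o":73,"pj":57}
After op 2 (replace /c 68): {"c":68,"d":53,"ejh":38,"o":73,"pj":57}
After op 3 (remove /ejh): {"c":68,"d":53,"o":73,"pj":57}
After op 4 (replace /o 17): {"c":68,"d":53,"o":17,"pj":57}
After op 5 (replace /d 94): {"c":68,"d":94,"o":17,"pj":57}
After op 6 (add /zwb 85): {"c":68,"d":94,"o":17,"pj":57,"zwb":85}
After op 7 (replace /o 38): {"c":68,"d":94,"o":38,"pj":57,"zwb":85}
After op 8 (replace /pj 39): {"c":68,"d":94,"o":38,"pj":39,"zwb":85}
After op 9 (add /v 27): {"c":68,"d":94,"o":38,"pj":39,"v":27,"zwb":85}
After op 10 (add /zwb 23): {"c":68,"d":94,"o":38,"pj":39,"v":27,"zwb":23}
After op 11 (remove /pj): {"c":68,"d":94,"o":38,"v":27,"zwb":23}
Value at /o: 38

Answer: 38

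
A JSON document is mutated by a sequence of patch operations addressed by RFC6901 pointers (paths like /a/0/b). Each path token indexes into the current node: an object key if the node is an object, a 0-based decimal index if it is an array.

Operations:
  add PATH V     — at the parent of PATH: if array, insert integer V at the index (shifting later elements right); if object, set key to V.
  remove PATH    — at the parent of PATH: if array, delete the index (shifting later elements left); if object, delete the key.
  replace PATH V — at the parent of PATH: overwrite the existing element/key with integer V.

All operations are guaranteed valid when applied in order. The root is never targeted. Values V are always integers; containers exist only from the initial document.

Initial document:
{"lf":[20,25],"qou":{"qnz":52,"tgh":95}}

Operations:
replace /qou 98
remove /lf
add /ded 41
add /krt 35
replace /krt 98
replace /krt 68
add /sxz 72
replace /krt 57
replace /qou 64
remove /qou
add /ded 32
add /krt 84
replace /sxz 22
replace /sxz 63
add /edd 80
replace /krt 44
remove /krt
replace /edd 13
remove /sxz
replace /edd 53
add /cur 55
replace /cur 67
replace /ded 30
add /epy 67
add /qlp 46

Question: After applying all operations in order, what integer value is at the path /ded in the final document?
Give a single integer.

After op 1 (replace /qou 98): {"lf":[20,25],"qou":98}
After op 2 (remove /lf): {"qou":98}
After op 3 (add /ded 41): {"ded":41,"qou":98}
After op 4 (add /krt 35): {"ded":41,"krt":35,"qou":98}
After op 5 (replace /krt 98): {"ded":41,"krt":98,"qou":98}
After op 6 (replace /krt 68): {"ded":41,"krt":68,"qou":98}
After op 7 (add /sxz 72): {"ded":41,"krt":68,"qou":98,"sxz":72}
After op 8 (replace /krt 57): {"ded":41,"krt":57,"qou":98,"sxz":72}
After op 9 (replace /qou 64): {"ded":41,"krt":57,"qou":64,"sxz":72}
After op 10 (remove /qou): {"ded":41,"krt":57,"sxz":72}
After op 11 (add /ded 32): {"ded":32,"krt":57,"sxz":72}
After op 12 (add /krt 84): {"ded":32,"krt":84,"sxz":72}
After op 13 (replace /sxz 22): {"ded":32,"krt":84,"sxz":22}
After op 14 (replace /sxz 63): {"ded":32,"krt":84,"sxz":63}
After op 15 (add /edd 80): {"ded":32,"edd":80,"krt":84,"sxz":63}
After op 16 (replace /krt 44): {"ded":32,"edd":80,"krt":44,"sxz":63}
After op 17 (remove /krt): {"ded":32,"edd":80,"sxz":63}
After op 18 (replace /edd 13): {"ded":32,"edd":13,"sxz":63}
After op 19 (remove /sxz): {"ded":32,"edd":13}
After op 20 (replace /edd 53): {"ded":32,"edd":53}
After op 21 (add /cur 55): {"cur":55,"ded":32,"edd":53}
After op 22 (replace /cur 67): {"cur":67,"ded":32,"edd":53}
After op 23 (replace /ded 30): {"cur":67,"ded":30,"edd":53}
After op 24 (add /epy 67): {"cur":67,"ded":30,"edd":53,"epy":67}
After op 25 (add /qlp 46): {"cur":67,"ded":30,"edd":53,"epy":67,"qlp":46}
Value at /ded: 30

Answer: 30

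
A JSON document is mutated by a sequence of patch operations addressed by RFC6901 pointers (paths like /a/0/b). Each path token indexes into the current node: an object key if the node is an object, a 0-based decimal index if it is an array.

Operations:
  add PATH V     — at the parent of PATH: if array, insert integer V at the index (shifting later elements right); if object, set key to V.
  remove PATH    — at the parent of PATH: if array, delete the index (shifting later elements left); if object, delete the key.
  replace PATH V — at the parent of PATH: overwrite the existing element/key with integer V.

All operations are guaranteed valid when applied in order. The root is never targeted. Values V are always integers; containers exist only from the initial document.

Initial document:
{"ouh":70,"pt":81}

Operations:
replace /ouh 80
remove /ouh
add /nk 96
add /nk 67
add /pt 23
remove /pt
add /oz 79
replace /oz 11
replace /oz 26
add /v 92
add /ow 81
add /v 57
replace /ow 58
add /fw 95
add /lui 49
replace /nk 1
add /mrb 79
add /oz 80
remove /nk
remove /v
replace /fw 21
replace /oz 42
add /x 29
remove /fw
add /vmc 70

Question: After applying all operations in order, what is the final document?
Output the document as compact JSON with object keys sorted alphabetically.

Answer: {"lui":49,"mrb":79,"ow":58,"oz":42,"vmc":70,"x":29}

Derivation:
After op 1 (replace /ouh 80): {"ouh":80,"pt":81}
After op 2 (remove /ouh): {"pt":81}
After op 3 (add /nk 96): {"nk":96,"pt":81}
After op 4 (add /nk 67): {"nk":67,"pt":81}
After op 5 (add /pt 23): {"nk":67,"pt":23}
After op 6 (remove /pt): {"nk":67}
After op 7 (add /oz 79): {"nk":67,"oz":79}
After op 8 (replace /oz 11): {"nk":67,"oz":11}
After op 9 (replace /oz 26): {"nk":67,"oz":26}
After op 10 (add /v 92): {"nk":67,"oz":26,"v":92}
After op 11 (add /ow 81): {"nk":67,"ow":81,"oz":26,"v":92}
After op 12 (add /v 57): {"nk":67,"ow":81,"oz":26,"v":57}
After op 13 (replace /ow 58): {"nk":67,"ow":58,"oz":26,"v":57}
After op 14 (add /fw 95): {"fw":95,"nk":67,"ow":58,"oz":26,"v":57}
After op 15 (add /lui 49): {"fw":95,"lui":49,"nk":67,"ow":58,"oz":26,"v":57}
After op 16 (replace /nk 1): {"fw":95,"lui":49,"nk":1,"ow":58,"oz":26,"v":57}
After op 17 (add /mrb 79): {"fw":95,"lui":49,"mrb":79,"nk":1,"ow":58,"oz":26,"v":57}
After op 18 (add /oz 80): {"fw":95,"lui":49,"mrb":79,"nk":1,"ow":58,"oz":80,"v":57}
After op 19 (remove /nk): {"fw":95,"lui":49,"mrb":79,"ow":58,"oz":80,"v":57}
After op 20 (remove /v): {"fw":95,"lui":49,"mrb":79,"ow":58,"oz":80}
After op 21 (replace /fw 21): {"fw":21,"lui":49,"mrb":79,"ow":58,"oz":80}
After op 22 (replace /oz 42): {"fw":21,"lui":49,"mrb":79,"ow":58,"oz":42}
After op 23 (add /x 29): {"fw":21,"lui":49,"mrb":79,"ow":58,"oz":42,"x":29}
After op 24 (remove /fw): {"lui":49,"mrb":79,"ow":58,"oz":42,"x":29}
After op 25 (add /vmc 70): {"lui":49,"mrb":79,"ow":58,"oz":42,"vmc":70,"x":29}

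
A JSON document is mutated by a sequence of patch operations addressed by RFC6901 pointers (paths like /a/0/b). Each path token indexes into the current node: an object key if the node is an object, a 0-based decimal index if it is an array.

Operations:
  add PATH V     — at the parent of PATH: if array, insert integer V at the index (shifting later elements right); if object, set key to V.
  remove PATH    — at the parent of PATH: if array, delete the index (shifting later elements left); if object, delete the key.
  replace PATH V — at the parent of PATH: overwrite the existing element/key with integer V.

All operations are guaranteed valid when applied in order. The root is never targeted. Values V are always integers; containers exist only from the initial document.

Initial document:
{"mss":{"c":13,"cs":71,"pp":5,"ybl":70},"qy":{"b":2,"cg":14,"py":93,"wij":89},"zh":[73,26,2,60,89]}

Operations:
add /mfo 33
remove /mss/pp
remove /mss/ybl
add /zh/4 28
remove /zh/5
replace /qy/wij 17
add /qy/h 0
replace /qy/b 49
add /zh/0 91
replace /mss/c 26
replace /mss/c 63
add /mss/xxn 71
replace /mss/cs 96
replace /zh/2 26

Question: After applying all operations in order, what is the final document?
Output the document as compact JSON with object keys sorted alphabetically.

After op 1 (add /mfo 33): {"mfo":33,"mss":{"c":13,"cs":71,"pp":5,"ybl":70},"qy":{"b":2,"cg":14,"py":93,"wij":89},"zh":[73,26,2,60,89]}
After op 2 (remove /mss/pp): {"mfo":33,"mss":{"c":13,"cs":71,"ybl":70},"qy":{"b":2,"cg":14,"py":93,"wij":89},"zh":[73,26,2,60,89]}
After op 3 (remove /mss/ybl): {"mfo":33,"mss":{"c":13,"cs":71},"qy":{"b":2,"cg":14,"py":93,"wij":89},"zh":[73,26,2,60,89]}
After op 4 (add /zh/4 28): {"mfo":33,"mss":{"c":13,"cs":71},"qy":{"b":2,"cg":14,"py":93,"wij":89},"zh":[73,26,2,60,28,89]}
After op 5 (remove /zh/5): {"mfo":33,"mss":{"c":13,"cs":71},"qy":{"b":2,"cg":14,"py":93,"wij":89},"zh":[73,26,2,60,28]}
After op 6 (replace /qy/wij 17): {"mfo":33,"mss":{"c":13,"cs":71},"qy":{"b":2,"cg":14,"py":93,"wij":17},"zh":[73,26,2,60,28]}
After op 7 (add /qy/h 0): {"mfo":33,"mss":{"c":13,"cs":71},"qy":{"b":2,"cg":14,"h":0,"py":93,"wij":17},"zh":[73,26,2,60,28]}
After op 8 (replace /qy/b 49): {"mfo":33,"mss":{"c":13,"cs":71},"qy":{"b":49,"cg":14,"h":0,"py":93,"wij":17},"zh":[73,26,2,60,28]}
After op 9 (add /zh/0 91): {"mfo":33,"mss":{"c":13,"cs":71},"qy":{"b":49,"cg":14,"h":0,"py":93,"wij":17},"zh":[91,73,26,2,60,28]}
After op 10 (replace /mss/c 26): {"mfo":33,"mss":{"c":26,"cs":71},"qy":{"b":49,"cg":14,"h":0,"py":93,"wij":17},"zh":[91,73,26,2,60,28]}
After op 11 (replace /mss/c 63): {"mfo":33,"mss":{"c":63,"cs":71},"qy":{"b":49,"cg":14,"h":0,"py":93,"wij":17},"zh":[91,73,26,2,60,28]}
After op 12 (add /mss/xxn 71): {"mfo":33,"mss":{"c":63,"cs":71,"xxn":71},"qy":{"b":49,"cg":14,"h":0,"py":93,"wij":17},"zh":[91,73,26,2,60,28]}
After op 13 (replace /mss/cs 96): {"mfo":33,"mss":{"c":63,"cs":96,"xxn":71},"qy":{"b":49,"cg":14,"h":0,"py":93,"wij":17},"zh":[91,73,26,2,60,28]}
After op 14 (replace /zh/2 26): {"mfo":33,"mss":{"c":63,"cs":96,"xxn":71},"qy":{"b":49,"cg":14,"h":0,"py":93,"wij":17},"zh":[91,73,26,2,60,28]}

Answer: {"mfo":33,"mss":{"c":63,"cs":96,"xxn":71},"qy":{"b":49,"cg":14,"h":0,"py":93,"wij":17},"zh":[91,73,26,2,60,28]}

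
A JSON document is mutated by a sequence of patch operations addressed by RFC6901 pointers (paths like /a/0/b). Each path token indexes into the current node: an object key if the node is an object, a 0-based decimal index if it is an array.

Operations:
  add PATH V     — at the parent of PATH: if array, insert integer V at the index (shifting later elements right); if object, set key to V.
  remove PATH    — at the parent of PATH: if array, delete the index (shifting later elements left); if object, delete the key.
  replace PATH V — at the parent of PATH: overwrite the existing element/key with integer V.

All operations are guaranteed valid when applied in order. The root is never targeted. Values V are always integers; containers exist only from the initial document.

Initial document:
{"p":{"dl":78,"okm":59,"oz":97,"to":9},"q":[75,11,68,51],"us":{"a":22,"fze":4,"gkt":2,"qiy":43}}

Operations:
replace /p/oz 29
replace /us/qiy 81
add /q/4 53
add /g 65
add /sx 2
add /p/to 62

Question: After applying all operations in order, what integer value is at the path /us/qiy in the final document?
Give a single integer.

Answer: 81

Derivation:
After op 1 (replace /p/oz 29): {"p":{"dl":78,"okm":59,"oz":29,"to":9},"q":[75,11,68,51],"us":{"a":22,"fze":4,"gkt":2,"qiy":43}}
After op 2 (replace /us/qiy 81): {"p":{"dl":78,"okm":59,"oz":29,"to":9},"q":[75,11,68,51],"us":{"a":22,"fze":4,"gkt":2,"qiy":81}}
After op 3 (add /q/4 53): {"p":{"dl":78,"okm":59,"oz":29,"to":9},"q":[75,11,68,51,53],"us":{"a":22,"fze":4,"gkt":2,"qiy":81}}
After op 4 (add /g 65): {"g":65,"p":{"dl":78,"okm":59,"oz":29,"to":9},"q":[75,11,68,51,53],"us":{"a":22,"fze":4,"gkt":2,"qiy":81}}
After op 5 (add /sx 2): {"g":65,"p":{"dl":78,"okm":59,"oz":29,"to":9},"q":[75,11,68,51,53],"sx":2,"us":{"a":22,"fze":4,"gkt":2,"qiy":81}}
After op 6 (add /p/to 62): {"g":65,"p":{"dl":78,"okm":59,"oz":29,"to":62},"q":[75,11,68,51,53],"sx":2,"us":{"a":22,"fze":4,"gkt":2,"qiy":81}}
Value at /us/qiy: 81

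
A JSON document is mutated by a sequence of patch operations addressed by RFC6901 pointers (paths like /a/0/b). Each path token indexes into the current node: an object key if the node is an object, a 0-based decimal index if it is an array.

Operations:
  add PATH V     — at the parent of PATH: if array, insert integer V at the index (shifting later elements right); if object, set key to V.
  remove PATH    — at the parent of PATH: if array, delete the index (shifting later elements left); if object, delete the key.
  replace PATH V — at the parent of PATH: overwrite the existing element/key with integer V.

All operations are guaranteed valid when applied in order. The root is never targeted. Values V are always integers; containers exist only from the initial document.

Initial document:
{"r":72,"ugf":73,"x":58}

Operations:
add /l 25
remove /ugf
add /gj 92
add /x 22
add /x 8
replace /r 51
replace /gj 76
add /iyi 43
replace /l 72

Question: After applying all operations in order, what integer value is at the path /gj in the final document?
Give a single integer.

After op 1 (add /l 25): {"l":25,"r":72,"ugf":73,"x":58}
After op 2 (remove /ugf): {"l":25,"r":72,"x":58}
After op 3 (add /gj 92): {"gj":92,"l":25,"r":72,"x":58}
After op 4 (add /x 22): {"gj":92,"l":25,"r":72,"x":22}
After op 5 (add /x 8): {"gj":92,"l":25,"r":72,"x":8}
After op 6 (replace /r 51): {"gj":92,"l":25,"r":51,"x":8}
After op 7 (replace /gj 76): {"gj":76,"l":25,"r":51,"x":8}
After op 8 (add /iyi 43): {"gj":76,"iyi":43,"l":25,"r":51,"x":8}
After op 9 (replace /l 72): {"gj":76,"iyi":43,"l":72,"r":51,"x":8}
Value at /gj: 76

Answer: 76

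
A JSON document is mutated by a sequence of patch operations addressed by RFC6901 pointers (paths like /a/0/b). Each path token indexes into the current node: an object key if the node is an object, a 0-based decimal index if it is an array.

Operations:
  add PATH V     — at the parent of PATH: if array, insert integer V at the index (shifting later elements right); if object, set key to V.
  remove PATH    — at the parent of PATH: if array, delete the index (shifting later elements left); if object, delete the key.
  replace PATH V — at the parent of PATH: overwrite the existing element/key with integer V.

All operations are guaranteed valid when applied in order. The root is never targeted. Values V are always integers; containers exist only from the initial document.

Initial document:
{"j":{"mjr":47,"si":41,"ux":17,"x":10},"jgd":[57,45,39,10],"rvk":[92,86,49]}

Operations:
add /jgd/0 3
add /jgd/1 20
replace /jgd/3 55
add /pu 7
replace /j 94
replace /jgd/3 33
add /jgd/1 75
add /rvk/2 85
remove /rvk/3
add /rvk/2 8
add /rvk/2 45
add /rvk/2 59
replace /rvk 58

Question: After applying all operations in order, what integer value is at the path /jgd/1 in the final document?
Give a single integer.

After op 1 (add /jgd/0 3): {"j":{"mjr":47,"si":41,"ux":17,"x":10},"jgd":[3,57,45,39,10],"rvk":[92,86,49]}
After op 2 (add /jgd/1 20): {"j":{"mjr":47,"si":41,"ux":17,"x":10},"jgd":[3,20,57,45,39,10],"rvk":[92,86,49]}
After op 3 (replace /jgd/3 55): {"j":{"mjr":47,"si":41,"ux":17,"x":10},"jgd":[3,20,57,55,39,10],"rvk":[92,86,49]}
After op 4 (add /pu 7): {"j":{"mjr":47,"si":41,"ux":17,"x":10},"jgd":[3,20,57,55,39,10],"pu":7,"rvk":[92,86,49]}
After op 5 (replace /j 94): {"j":94,"jgd":[3,20,57,55,39,10],"pu":7,"rvk":[92,86,49]}
After op 6 (replace /jgd/3 33): {"j":94,"jgd":[3,20,57,33,39,10],"pu":7,"rvk":[92,86,49]}
After op 7 (add /jgd/1 75): {"j":94,"jgd":[3,75,20,57,33,39,10],"pu":7,"rvk":[92,86,49]}
After op 8 (add /rvk/2 85): {"j":94,"jgd":[3,75,20,57,33,39,10],"pu":7,"rvk":[92,86,85,49]}
After op 9 (remove /rvk/3): {"j":94,"jgd":[3,75,20,57,33,39,10],"pu":7,"rvk":[92,86,85]}
After op 10 (add /rvk/2 8): {"j":94,"jgd":[3,75,20,57,33,39,10],"pu":7,"rvk":[92,86,8,85]}
After op 11 (add /rvk/2 45): {"j":94,"jgd":[3,75,20,57,33,39,10],"pu":7,"rvk":[92,86,45,8,85]}
After op 12 (add /rvk/2 59): {"j":94,"jgd":[3,75,20,57,33,39,10],"pu":7,"rvk":[92,86,59,45,8,85]}
After op 13 (replace /rvk 58): {"j":94,"jgd":[3,75,20,57,33,39,10],"pu":7,"rvk":58}
Value at /jgd/1: 75

Answer: 75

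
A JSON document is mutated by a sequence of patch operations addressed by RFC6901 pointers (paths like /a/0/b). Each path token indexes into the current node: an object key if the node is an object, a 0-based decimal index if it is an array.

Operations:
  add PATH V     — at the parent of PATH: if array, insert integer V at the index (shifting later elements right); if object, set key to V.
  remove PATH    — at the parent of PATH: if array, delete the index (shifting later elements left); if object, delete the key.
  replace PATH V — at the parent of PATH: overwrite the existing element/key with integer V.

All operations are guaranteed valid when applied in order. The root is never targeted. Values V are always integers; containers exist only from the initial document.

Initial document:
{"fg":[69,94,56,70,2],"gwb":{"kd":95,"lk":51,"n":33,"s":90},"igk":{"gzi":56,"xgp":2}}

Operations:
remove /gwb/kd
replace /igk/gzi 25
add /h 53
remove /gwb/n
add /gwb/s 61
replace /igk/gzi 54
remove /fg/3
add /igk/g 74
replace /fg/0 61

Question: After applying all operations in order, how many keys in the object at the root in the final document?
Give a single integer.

Answer: 4

Derivation:
After op 1 (remove /gwb/kd): {"fg":[69,94,56,70,2],"gwb":{"lk":51,"n":33,"s":90},"igk":{"gzi":56,"xgp":2}}
After op 2 (replace /igk/gzi 25): {"fg":[69,94,56,70,2],"gwb":{"lk":51,"n":33,"s":90},"igk":{"gzi":25,"xgp":2}}
After op 3 (add /h 53): {"fg":[69,94,56,70,2],"gwb":{"lk":51,"n":33,"s":90},"h":53,"igk":{"gzi":25,"xgp":2}}
After op 4 (remove /gwb/n): {"fg":[69,94,56,70,2],"gwb":{"lk":51,"s":90},"h":53,"igk":{"gzi":25,"xgp":2}}
After op 5 (add /gwb/s 61): {"fg":[69,94,56,70,2],"gwb":{"lk":51,"s":61},"h":53,"igk":{"gzi":25,"xgp":2}}
After op 6 (replace /igk/gzi 54): {"fg":[69,94,56,70,2],"gwb":{"lk":51,"s":61},"h":53,"igk":{"gzi":54,"xgp":2}}
After op 7 (remove /fg/3): {"fg":[69,94,56,2],"gwb":{"lk":51,"s":61},"h":53,"igk":{"gzi":54,"xgp":2}}
After op 8 (add /igk/g 74): {"fg":[69,94,56,2],"gwb":{"lk":51,"s":61},"h":53,"igk":{"g":74,"gzi":54,"xgp":2}}
After op 9 (replace /fg/0 61): {"fg":[61,94,56,2],"gwb":{"lk":51,"s":61},"h":53,"igk":{"g":74,"gzi":54,"xgp":2}}
Size at the root: 4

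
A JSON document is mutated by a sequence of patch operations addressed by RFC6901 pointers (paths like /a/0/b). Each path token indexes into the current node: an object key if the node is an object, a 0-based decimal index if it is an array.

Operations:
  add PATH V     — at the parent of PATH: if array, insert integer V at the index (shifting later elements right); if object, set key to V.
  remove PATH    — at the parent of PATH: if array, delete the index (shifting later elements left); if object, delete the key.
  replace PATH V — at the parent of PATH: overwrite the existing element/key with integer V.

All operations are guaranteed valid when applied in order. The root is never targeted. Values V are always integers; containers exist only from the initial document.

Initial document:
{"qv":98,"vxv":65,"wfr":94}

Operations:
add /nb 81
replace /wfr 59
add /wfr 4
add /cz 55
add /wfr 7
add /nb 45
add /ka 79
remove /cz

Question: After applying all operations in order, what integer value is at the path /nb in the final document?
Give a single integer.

After op 1 (add /nb 81): {"nb":81,"qv":98,"vxv":65,"wfr":94}
After op 2 (replace /wfr 59): {"nb":81,"qv":98,"vxv":65,"wfr":59}
After op 3 (add /wfr 4): {"nb":81,"qv":98,"vxv":65,"wfr":4}
After op 4 (add /cz 55): {"cz":55,"nb":81,"qv":98,"vxv":65,"wfr":4}
After op 5 (add /wfr 7): {"cz":55,"nb":81,"qv":98,"vxv":65,"wfr":7}
After op 6 (add /nb 45): {"cz":55,"nb":45,"qv":98,"vxv":65,"wfr":7}
After op 7 (add /ka 79): {"cz":55,"ka":79,"nb":45,"qv":98,"vxv":65,"wfr":7}
After op 8 (remove /cz): {"ka":79,"nb":45,"qv":98,"vxv":65,"wfr":7}
Value at /nb: 45

Answer: 45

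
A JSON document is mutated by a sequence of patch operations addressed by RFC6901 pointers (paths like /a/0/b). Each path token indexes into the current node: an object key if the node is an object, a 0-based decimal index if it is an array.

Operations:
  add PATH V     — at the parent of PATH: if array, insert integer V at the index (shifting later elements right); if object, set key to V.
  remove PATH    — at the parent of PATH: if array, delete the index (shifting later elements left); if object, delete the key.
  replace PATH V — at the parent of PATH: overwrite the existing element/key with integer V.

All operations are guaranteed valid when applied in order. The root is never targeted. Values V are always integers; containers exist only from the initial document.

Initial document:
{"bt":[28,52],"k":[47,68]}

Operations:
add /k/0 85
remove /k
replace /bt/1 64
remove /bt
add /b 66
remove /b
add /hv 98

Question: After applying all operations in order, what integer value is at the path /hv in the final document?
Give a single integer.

After op 1 (add /k/0 85): {"bt":[28,52],"k":[85,47,68]}
After op 2 (remove /k): {"bt":[28,52]}
After op 3 (replace /bt/1 64): {"bt":[28,64]}
After op 4 (remove /bt): {}
After op 5 (add /b 66): {"b":66}
After op 6 (remove /b): {}
After op 7 (add /hv 98): {"hv":98}
Value at /hv: 98

Answer: 98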